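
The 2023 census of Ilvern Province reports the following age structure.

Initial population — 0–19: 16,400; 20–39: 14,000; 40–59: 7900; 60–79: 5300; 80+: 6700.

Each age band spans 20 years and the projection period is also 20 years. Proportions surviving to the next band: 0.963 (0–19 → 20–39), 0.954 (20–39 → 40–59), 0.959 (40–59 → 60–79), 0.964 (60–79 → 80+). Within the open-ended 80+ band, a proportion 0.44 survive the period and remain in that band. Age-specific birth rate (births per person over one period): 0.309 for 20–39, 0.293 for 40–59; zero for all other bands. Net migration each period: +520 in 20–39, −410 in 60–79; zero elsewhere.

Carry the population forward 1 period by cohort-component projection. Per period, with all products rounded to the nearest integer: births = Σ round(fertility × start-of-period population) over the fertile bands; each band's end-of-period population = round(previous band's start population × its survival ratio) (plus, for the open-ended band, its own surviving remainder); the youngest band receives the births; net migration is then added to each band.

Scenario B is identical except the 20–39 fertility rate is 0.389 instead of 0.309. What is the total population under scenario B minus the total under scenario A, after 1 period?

1120

After projecting period 1:
Births: 14000 * 0.309 = 4326 ; 7900 * 0.293 = 2315 ⇒ total 6641
20–39: 16400 * 0.963 = 15793
40–59: 14000 * 0.954 = 13356
60–79: 7900 * 0.959 = 7576
80+: 5300 * 0.964 + 6700 * 0.44 = 5109 + 2948 = 8057
Net migration: 20–39 + 520 → 16313; 60–79 − 410 → 7166
End of period: [6641, 16313, 13356, 7166, 8057]
Scenario A total after 1 period: 51533
Scenario B projection —
After projecting period 1:
Births: 14000 * 0.389 = 5446 ; 7900 * 0.293 = 2315 ⇒ total 7761
20–39: 16400 * 0.963 = 15793
40–59: 14000 * 0.954 = 13356
60–79: 7900 * 0.959 = 7576
80+: 5300 * 0.964 + 6700 * 0.44 = 5109 + 2948 = 8057
Net migration: 20–39 + 520 → 16313; 60–79 − 410 → 7166
End of period: [7761, 16313, 13356, 7166, 8057]
Scenario B total after 1 period: 52653
Difference B − A = 52653 − 51533 = 1120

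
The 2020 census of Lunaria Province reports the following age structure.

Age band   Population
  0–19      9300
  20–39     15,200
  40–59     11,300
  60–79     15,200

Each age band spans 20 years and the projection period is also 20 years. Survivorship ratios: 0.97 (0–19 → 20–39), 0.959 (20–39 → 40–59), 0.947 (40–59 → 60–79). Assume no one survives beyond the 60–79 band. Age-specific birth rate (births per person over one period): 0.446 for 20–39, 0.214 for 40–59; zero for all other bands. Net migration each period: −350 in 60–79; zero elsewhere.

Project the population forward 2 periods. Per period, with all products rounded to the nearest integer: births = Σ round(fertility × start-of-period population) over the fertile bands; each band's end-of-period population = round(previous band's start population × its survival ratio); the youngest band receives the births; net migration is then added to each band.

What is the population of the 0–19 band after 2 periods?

7142

Let group 1 be 0–19 through group 4 = 60–79.
After projecting period 1:
Births: 15200 × 0.446 = 6779  |  11300 × 0.214 = 2418 — total 9197
Group 2: 9300 × 0.97 = 9021
Group 3: 15200 × 0.959 = 14577
Group 4: 11300 × 0.947 = 10701
Net migration: Group 4 − 350 → 10351
→ [9197, 9021, 14577, 10351]
After projecting period 2:
Births: 9021 × 0.446 = 4023  |  14577 × 0.214 = 3119 — total 7142
Group 2: 9197 × 0.97 = 8921
Group 3: 9021 × 0.959 = 8651
Group 4: 14577 × 0.947 = 13804
Net migration: Group 4 − 350 → 13454
→ [7142, 8921, 8651, 13454]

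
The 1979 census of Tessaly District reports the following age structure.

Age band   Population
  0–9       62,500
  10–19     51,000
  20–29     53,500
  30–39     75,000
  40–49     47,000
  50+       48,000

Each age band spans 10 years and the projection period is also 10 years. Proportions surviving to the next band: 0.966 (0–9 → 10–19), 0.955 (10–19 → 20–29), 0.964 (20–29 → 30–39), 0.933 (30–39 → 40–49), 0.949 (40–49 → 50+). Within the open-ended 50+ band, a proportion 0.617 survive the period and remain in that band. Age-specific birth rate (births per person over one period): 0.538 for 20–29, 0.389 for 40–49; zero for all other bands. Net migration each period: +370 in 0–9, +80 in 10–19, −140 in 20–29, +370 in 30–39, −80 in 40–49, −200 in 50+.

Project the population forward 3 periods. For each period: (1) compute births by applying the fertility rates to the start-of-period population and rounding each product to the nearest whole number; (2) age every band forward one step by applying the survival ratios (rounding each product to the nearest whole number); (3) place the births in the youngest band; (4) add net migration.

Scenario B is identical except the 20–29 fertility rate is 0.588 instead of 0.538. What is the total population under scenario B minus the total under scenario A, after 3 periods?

7693

Period 1.
Births: 53500 × 0.538 = 28783  |  47000 × 0.389 = 18283 ⇒ total 47066
10–19: 62500 × 0.966 = 60375
20–29: 51000 × 0.955 = 48705
30–39: 53500 × 0.964 = 51574
40–49: 75000 × 0.933 = 69975
50+: 47000 × 0.949 + 48000 × 0.617 = 44603 + 29616 = 74219
Net migration: 0–9 + 370 → 47436; 10–19 + 80 → 60455; 20–29 − 140 → 48565; 30–39 + 370 → 51944; 40–49 − 80 → 69895; 50+ − 200 → 74019
End of period: [47436, 60455, 48565, 51944, 69895, 74019]
Period 2.
Births: 48565 × 0.538 = 26128  |  69895 × 0.389 = 27189 ⇒ total 53317
10–19: 47436 × 0.966 = 45823
20–29: 60455 × 0.955 = 57735
30–39: 48565 × 0.964 = 46817
40–49: 51944 × 0.933 = 48464
50+: 69895 × 0.949 + 74019 × 0.617 = 66330 + 45670 = 112000
Net migration: 0–9 + 370 → 53687; 10–19 + 80 → 45903; 20–29 − 140 → 57595; 30–39 + 370 → 47187; 40–49 − 80 → 48384; 50+ − 200 → 111800
End of period: [53687, 45903, 57595, 47187, 48384, 111800]
Period 3.
Births: 57595 × 0.538 = 30986  |  48384 × 0.389 = 18821 ⇒ total 49807
10–19: 53687 × 0.966 = 51862
20–29: 45903 × 0.955 = 43837
30–39: 57595 × 0.964 = 55522
40–49: 47187 × 0.933 = 44025
50+: 48384 × 0.949 + 111800 × 0.617 = 45916 + 68981 = 114897
Net migration: 0–9 + 370 → 50177; 10–19 + 80 → 51942; 20–29 − 140 → 43697; 30–39 + 370 → 55892; 40–49 − 80 → 43945; 50+ − 200 → 114697
End of period: [50177, 51942, 43697, 55892, 43945, 114697]
Scenario A total after 3 periods: 360350
Scenario B projection —
Period 1.
Births: 53500 × 0.588 = 31458  |  47000 × 0.389 = 18283 ⇒ total 49741
10–19: 62500 × 0.966 = 60375
20–29: 51000 × 0.955 = 48705
30–39: 53500 × 0.964 = 51574
40–49: 75000 × 0.933 = 69975
50+: 47000 × 0.949 + 48000 × 0.617 = 44603 + 29616 = 74219
Net migration: 0–9 + 370 → 50111; 10–19 + 80 → 60455; 20–29 − 140 → 48565; 30–39 + 370 → 51944; 40–49 − 80 → 69895; 50+ − 200 → 74019
End of period: [50111, 60455, 48565, 51944, 69895, 74019]
Period 2.
Births: 48565 × 0.588 = 28556  |  69895 × 0.389 = 27189 ⇒ total 55745
10–19: 50111 × 0.966 = 48407
20–29: 60455 × 0.955 = 57735
30–39: 48565 × 0.964 = 46817
40–49: 51944 × 0.933 = 48464
50+: 69895 × 0.949 + 74019 × 0.617 = 66330 + 45670 = 112000
Net migration: 0–9 + 370 → 56115; 10–19 + 80 → 48487; 20–29 − 140 → 57595; 30–39 + 370 → 47187; 40–49 − 80 → 48384; 50+ − 200 → 111800
End of period: [56115, 48487, 57595, 47187, 48384, 111800]
Period 3.
Births: 57595 × 0.588 = 33866  |  48384 × 0.389 = 18821 ⇒ total 52687
10–19: 56115 × 0.966 = 54207
20–29: 48487 × 0.955 = 46305
30–39: 57595 × 0.964 = 55522
40–49: 47187 × 0.933 = 44025
50+: 48384 × 0.949 + 111800 × 0.617 = 45916 + 68981 = 114897
Net migration: 0–9 + 370 → 53057; 10–19 + 80 → 54287; 20–29 − 140 → 46165; 30–39 + 370 → 55892; 40–49 − 80 → 43945; 50+ − 200 → 114697
End of period: [53057, 54287, 46165, 55892, 43945, 114697]
Scenario B total after 3 periods: 368043
Difference B − A = 368043 − 360350 = 7693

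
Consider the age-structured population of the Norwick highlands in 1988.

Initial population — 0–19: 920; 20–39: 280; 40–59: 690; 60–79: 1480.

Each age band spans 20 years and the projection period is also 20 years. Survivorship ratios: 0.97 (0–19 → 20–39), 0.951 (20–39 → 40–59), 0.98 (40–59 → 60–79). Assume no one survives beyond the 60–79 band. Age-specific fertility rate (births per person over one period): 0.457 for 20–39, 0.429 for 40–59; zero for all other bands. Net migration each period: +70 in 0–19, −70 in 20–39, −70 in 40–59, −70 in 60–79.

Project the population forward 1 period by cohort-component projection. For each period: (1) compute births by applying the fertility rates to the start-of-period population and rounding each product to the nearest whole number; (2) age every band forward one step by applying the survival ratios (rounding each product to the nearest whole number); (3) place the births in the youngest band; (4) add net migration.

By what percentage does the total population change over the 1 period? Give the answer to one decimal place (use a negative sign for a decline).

-37.2

After projecting period 1:
Births: 280 × 0.457 = 128, 690 × 0.429 = 296 — total 424
20–39: 920 × 0.97 = 892
40–59: 280 × 0.951 = 266
60–79: 690 × 0.98 = 676
Net migration: 0–19 + 70 → 494; 20–39 − 70 → 822; 40–59 − 70 → 196; 60–79 − 70 → 606
End of period: [494, 822, 196, 606]
Total: 3370 → 2118; change = -1252; percentage change = -37.2%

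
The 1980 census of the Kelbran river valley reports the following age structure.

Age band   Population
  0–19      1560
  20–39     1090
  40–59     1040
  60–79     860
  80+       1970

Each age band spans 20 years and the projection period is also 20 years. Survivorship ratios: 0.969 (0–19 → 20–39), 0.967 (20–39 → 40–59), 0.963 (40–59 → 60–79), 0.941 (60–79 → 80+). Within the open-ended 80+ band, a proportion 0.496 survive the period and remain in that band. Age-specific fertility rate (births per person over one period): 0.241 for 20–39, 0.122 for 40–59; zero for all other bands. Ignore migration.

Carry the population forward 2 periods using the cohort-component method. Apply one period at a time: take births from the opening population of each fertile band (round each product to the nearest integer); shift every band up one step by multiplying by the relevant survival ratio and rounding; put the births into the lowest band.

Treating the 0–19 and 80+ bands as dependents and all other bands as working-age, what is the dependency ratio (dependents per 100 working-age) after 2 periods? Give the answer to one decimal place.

81.3

— Period 1 —
Births: 1090 × 0.241 = 263  |  1040 × 0.122 = 127 → 390
20–39: 1560 × 0.969 = 1512
40–59: 1090 × 0.967 = 1054
60–79: 1040 × 0.963 = 1002
80+: 860 × 0.941 + 1970 × 0.496 = 809 + 977 = 1786
End of period: [390, 1512, 1054, 1002, 1786]
— Period 2 —
Births: 1512 × 0.241 = 364  |  1054 × 0.122 = 129 → 493
20–39: 390 × 0.969 = 378
40–59: 1512 × 0.967 = 1462
60–79: 1054 × 0.963 = 1015
80+: 1002 × 0.941 + 1786 × 0.496 = 943 + 886 = 1829
End of period: [493, 378, 1462, 1015, 1829]
Dependents (band 0–19 + band 80+) = 493 + 1829 = 2322; working-age = 2855; ratio = 2322/2855 × 100 = 81.3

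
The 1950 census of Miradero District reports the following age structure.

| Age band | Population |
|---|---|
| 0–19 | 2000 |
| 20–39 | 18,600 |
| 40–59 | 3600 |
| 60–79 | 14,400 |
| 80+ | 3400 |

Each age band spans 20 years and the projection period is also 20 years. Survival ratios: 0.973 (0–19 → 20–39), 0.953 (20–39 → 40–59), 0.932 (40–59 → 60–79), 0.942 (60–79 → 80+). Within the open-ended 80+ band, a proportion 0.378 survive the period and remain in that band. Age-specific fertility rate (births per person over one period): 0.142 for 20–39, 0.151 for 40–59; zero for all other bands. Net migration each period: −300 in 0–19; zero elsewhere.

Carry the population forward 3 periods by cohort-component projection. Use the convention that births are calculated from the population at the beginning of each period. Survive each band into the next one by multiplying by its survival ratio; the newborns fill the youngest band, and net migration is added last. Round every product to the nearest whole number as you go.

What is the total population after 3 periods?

(Bands numbered youngest = 1 to oldest = 5.)
[period 1]
Births: 18600 × 0.142 = 2641  |  3600 × 0.151 = 544 → 3185
Band 2: 2000 × 0.973 = 1946
Band 3: 18600 × 0.953 = 17726
Band 4: 3600 × 0.932 = 3355
Band 5: 14400 × 0.942 + 3400 × 0.378 = 13565 + 1285 = 14850
Net migration: Band 1 − 300 → 2885
Giving 2885 / 1946 / 17726 / 3355 / 14850.
[period 2]
Births: 1946 × 0.142 = 276  |  17726 × 0.151 = 2677 → 2953
Band 2: 2885 × 0.973 = 2807
Band 3: 1946 × 0.953 = 1855
Band 4: 17726 × 0.932 = 16521
Band 5: 3355 × 0.942 + 14850 × 0.378 = 3160 + 5613 = 8773
Net migration: Band 1 − 300 → 2653
Giving 2653 / 2807 / 1855 / 16521 / 8773.
[period 3]
Births: 2807 × 0.142 = 399  |  1855 × 0.151 = 280 → 679
Band 2: 2653 × 0.973 = 2581
Band 3: 2807 × 0.953 = 2675
Band 4: 1855 × 0.932 = 1729
Band 5: 16521 × 0.942 + 8773 × 0.378 = 15563 + 3316 = 18879
Net migration: Band 1 − 300 → 379
Giving 379 / 2581 / 2675 / 1729 / 18879.
Total after period 3: 379 + 2581 + 2675 + 1729 + 18879 = 26243

26243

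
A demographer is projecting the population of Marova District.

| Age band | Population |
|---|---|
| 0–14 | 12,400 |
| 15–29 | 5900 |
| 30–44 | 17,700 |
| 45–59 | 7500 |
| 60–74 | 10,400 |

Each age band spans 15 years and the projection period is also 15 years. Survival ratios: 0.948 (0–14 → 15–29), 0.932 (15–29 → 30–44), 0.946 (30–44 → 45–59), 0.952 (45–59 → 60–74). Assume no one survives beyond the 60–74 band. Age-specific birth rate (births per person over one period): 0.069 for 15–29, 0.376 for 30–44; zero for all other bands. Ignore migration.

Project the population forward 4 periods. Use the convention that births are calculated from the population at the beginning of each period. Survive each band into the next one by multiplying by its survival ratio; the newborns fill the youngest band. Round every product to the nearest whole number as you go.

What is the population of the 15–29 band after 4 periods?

— Period 1 —
Births: 5900 * 0.069 = 407  |  17700 * 0.376 = 6655 — total 7062
15–29: 12400 * 0.948 = 11755
30–44: 5900 * 0.932 = 5499
45–59: 17700 * 0.946 = 16744
60–74: 7500 * 0.952 = 7140
End of period: [7062, 11755, 5499, 16744, 7140]
— Period 2 —
Births: 11755 * 0.069 = 811  |  5499 * 0.376 = 2068 — total 2879
15–29: 7062 * 0.948 = 6695
30–44: 11755 * 0.932 = 10956
45–59: 5499 * 0.946 = 5202
60–74: 16744 * 0.952 = 15940
End of period: [2879, 6695, 10956, 5202, 15940]
— Period 3 —
Births: 6695 * 0.069 = 462  |  10956 * 0.376 = 4119 — total 4581
15–29: 2879 * 0.948 = 2729
30–44: 6695 * 0.932 = 6240
45–59: 10956 * 0.946 = 10364
60–74: 5202 * 0.952 = 4952
End of period: [4581, 2729, 6240, 10364, 4952]
— Period 4 —
Births: 2729 * 0.069 = 188  |  6240 * 0.376 = 2346 — total 2534
15–29: 4581 * 0.948 = 4343
30–44: 2729 * 0.932 = 2543
45–59: 6240 * 0.946 = 5903
60–74: 10364 * 0.952 = 9867
End of period: [2534, 4343, 2543, 5903, 9867]

4343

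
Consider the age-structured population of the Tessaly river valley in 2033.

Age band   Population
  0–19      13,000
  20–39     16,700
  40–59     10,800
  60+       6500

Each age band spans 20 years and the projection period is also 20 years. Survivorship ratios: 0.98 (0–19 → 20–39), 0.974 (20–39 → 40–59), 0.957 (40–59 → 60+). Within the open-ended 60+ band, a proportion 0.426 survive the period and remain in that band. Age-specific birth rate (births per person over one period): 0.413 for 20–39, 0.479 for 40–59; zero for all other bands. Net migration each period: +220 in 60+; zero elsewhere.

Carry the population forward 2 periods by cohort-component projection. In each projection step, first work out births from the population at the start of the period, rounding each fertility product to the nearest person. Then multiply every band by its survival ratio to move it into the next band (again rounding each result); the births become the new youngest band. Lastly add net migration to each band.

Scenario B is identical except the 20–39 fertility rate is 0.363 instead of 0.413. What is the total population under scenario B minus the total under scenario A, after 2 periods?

[period 1]
Births: 16700 * 0.413 = 6897  |  10800 * 0.479 = 5173 — total 12070
20–39: 13000 * 0.98 = 12740
40–59: 16700 * 0.974 = 16266
60+: 10800 * 0.957 + 6500 * 0.426 = 10336 + 2769 = 13105
Net migration: 60+ + 220 → 13325
End of period: [12070, 12740, 16266, 13325]
[period 2]
Births: 12740 * 0.413 = 5262  |  16266 * 0.479 = 7791 — total 13053
20–39: 12070 * 0.98 = 11829
40–59: 12740 * 0.974 = 12409
60+: 16266 * 0.957 + 13325 * 0.426 = 15567 + 5676 = 21243
Net migration: 60+ + 220 → 21463
End of period: [13053, 11829, 12409, 21463]
Scenario A total after 2 periods: 58754
Scenario B projection —
[period 1]
Births: 16700 * 0.363 = 6062  |  10800 * 0.479 = 5173 — total 11235
20–39: 13000 * 0.98 = 12740
40–59: 16700 * 0.974 = 16266
60+: 10800 * 0.957 + 6500 * 0.426 = 10336 + 2769 = 13105
Net migration: 60+ + 220 → 13325
End of period: [11235, 12740, 16266, 13325]
[period 2]
Births: 12740 * 0.363 = 4625  |  16266 * 0.479 = 7791 — total 12416
20–39: 11235 * 0.98 = 11010
40–59: 12740 * 0.974 = 12409
60+: 16266 * 0.957 + 13325 * 0.426 = 15567 + 5676 = 21243
Net migration: 60+ + 220 → 21463
End of period: [12416, 11010, 12409, 21463]
Scenario B total after 2 periods: 57298
Difference B − A = 57298 − 58754 = -1456

-1456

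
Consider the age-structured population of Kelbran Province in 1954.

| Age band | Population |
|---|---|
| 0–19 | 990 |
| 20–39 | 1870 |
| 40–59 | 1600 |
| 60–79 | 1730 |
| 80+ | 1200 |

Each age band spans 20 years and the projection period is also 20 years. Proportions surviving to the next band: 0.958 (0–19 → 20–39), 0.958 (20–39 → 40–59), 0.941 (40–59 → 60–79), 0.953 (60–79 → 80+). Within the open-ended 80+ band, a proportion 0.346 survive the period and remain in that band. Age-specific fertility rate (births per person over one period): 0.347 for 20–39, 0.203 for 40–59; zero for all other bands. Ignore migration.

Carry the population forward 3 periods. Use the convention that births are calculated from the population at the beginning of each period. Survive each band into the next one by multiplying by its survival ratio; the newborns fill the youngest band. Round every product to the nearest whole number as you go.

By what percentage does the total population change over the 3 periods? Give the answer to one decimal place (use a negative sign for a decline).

-28.7

— Period 1 —
Births: 1870 * 0.347 = 649 ; 1600 * 0.203 = 325 → total 974
20–39: 990 * 0.958 = 948
40–59: 1870 * 0.958 = 1791
60–79: 1600 * 0.941 = 1506
80+: 1730 * 0.953 + 1200 * 0.346 = 1649 + 415 = 2064
→ [974, 948, 1791, 1506, 2064]
— Period 2 —
Births: 948 * 0.347 = 329 ; 1791 * 0.203 = 364 → total 693
20–39: 974 * 0.958 = 933
40–59: 948 * 0.958 = 908
60–79: 1791 * 0.941 = 1685
80+: 1506 * 0.953 + 2064 * 0.346 = 1435 + 714 = 2149
→ [693, 933, 908, 1685, 2149]
— Period 3 —
Births: 933 * 0.347 = 324 ; 908 * 0.203 = 184 → total 508
20–39: 693 * 0.958 = 664
40–59: 933 * 0.958 = 894
60–79: 908 * 0.941 = 854
80+: 1685 * 0.953 + 2149 * 0.346 = 1606 + 744 = 2350
→ [508, 664, 894, 854, 2350]
Total: 7390 → 5270; change = -2120; percentage change = -28.7%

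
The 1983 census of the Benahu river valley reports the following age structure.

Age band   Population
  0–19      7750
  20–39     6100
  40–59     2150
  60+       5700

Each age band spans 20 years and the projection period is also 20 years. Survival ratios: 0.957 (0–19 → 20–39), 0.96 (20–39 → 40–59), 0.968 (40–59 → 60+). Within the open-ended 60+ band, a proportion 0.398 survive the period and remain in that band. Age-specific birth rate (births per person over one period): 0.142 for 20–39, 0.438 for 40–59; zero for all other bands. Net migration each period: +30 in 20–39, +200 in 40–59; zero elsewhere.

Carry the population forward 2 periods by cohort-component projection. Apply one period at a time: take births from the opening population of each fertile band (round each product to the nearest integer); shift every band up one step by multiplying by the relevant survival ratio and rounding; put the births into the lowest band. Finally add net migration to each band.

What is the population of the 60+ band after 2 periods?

7593

— Period 1 —
Births: 6100 × 0.142 = 866 ; 2150 × 0.438 = 942 → 1808
20–39: 7750 × 0.957 = 7417
40–59: 6100 × 0.96 = 5856
60+: 2150 × 0.968 + 5700 × 0.398 = 2081 + 2269 = 4350
Net migration: 20–39 + 30 → 7447; 40–59 + 200 → 6056
Giving 1808 / 7447 / 6056 / 4350.
— Period 2 —
Births: 7447 × 0.142 = 1057 ; 6056 × 0.438 = 2653 → 3710
20–39: 1808 × 0.957 = 1730
40–59: 7447 × 0.96 = 7149
60+: 6056 × 0.968 + 4350 × 0.398 = 5862 + 1731 = 7593
Net migration: 20–39 + 30 → 1760; 40–59 + 200 → 7349
Giving 3710 / 1760 / 7349 / 7593.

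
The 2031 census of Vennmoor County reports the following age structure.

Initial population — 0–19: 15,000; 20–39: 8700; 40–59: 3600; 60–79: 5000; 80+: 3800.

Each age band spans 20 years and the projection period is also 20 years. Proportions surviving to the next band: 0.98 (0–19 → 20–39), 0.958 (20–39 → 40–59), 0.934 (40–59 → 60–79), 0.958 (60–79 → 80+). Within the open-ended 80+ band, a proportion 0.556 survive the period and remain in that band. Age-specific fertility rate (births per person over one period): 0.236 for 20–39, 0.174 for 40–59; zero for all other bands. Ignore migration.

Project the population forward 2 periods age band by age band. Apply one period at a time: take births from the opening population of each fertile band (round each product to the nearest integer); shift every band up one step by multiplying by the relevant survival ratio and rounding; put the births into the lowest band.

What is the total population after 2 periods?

[period 1]
Births: 8700 * 0.236 = 2053, 3600 * 0.174 = 626 — total 2679
20–39: 15000 * 0.98 = 14700
40–59: 8700 * 0.958 = 8335
60–79: 3600 * 0.934 = 3362
80+: 5000 * 0.958 + 3800 * 0.556 = 4790 + 2113 = 6903
Population now: 0–19=2679, 20–39=14700, 40–59=8335, 60–79=3362, 80+=6903
[period 2]
Births: 14700 * 0.236 = 3469, 8335 * 0.174 = 1450 — total 4919
20–39: 2679 * 0.98 = 2625
40–59: 14700 * 0.958 = 14083
60–79: 8335 * 0.934 = 7785
80+: 3362 * 0.958 + 6903 * 0.556 = 3221 + 3838 = 7059
Population now: 0–19=4919, 20–39=2625, 40–59=14083, 60–79=7785, 80+=7059
Total after period 2: 4919 + 2625 + 14083 + 7785 + 7059 = 36471

36471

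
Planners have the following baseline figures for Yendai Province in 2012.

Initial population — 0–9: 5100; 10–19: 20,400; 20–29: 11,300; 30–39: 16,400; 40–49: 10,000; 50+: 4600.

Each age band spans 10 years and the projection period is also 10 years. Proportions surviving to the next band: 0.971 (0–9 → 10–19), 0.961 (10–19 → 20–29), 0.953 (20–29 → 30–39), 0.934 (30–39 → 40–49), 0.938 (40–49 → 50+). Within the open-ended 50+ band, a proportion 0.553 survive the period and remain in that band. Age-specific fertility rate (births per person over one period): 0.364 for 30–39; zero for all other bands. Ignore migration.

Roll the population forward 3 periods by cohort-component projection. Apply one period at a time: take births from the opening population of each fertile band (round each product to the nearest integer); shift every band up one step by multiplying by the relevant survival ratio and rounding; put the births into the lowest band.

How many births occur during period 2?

3920

Let group 1 be 0–9 through group 6 = 50+.
Period 1.
Births: 16400 × 0.364 = 5970
Group 2: 5100 × 0.971 = 4952
Group 3: 20400 × 0.961 = 19604
Group 4: 11300 × 0.953 = 10769
Group 5: 16400 × 0.934 = 15318
Group 6: 10000 × 0.938 + 4600 × 0.553 = 9380 + 2544 = 11924
End of period: [5970, 4952, 19604, 10769, 15318, 11924]
Period 2.
Births: 10769 × 0.364 = 3920
Group 2: 5970 × 0.971 = 5797
Group 3: 4952 × 0.961 = 4759
Group 4: 19604 × 0.953 = 18683
Group 5: 10769 × 0.934 = 10058
Group 6: 15318 × 0.938 + 11924 × 0.553 = 14368 + 6594 = 20962
End of period: [3920, 5797, 4759, 18683, 10058, 20962]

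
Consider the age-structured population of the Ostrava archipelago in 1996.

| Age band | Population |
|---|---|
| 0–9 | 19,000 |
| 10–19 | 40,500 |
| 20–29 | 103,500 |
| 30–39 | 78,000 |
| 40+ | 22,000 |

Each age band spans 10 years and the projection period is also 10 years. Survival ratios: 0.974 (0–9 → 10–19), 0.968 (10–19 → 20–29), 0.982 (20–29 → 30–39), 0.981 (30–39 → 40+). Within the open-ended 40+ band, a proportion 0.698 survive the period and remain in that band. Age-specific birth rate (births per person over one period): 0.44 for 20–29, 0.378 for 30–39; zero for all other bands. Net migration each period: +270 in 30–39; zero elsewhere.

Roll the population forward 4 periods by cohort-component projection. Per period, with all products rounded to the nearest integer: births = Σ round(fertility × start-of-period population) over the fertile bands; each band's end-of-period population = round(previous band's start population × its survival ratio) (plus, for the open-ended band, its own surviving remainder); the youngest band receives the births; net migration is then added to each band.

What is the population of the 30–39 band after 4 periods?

69732

[period 1]
Births: 103500 × 0.44 = 45540  |  78000 × 0.378 = 29484 ⇒ total 75024
10–19: 19000 × 0.974 = 18506
20–29: 40500 × 0.968 = 39204
30–39: 103500 × 0.982 = 101637
40+: 78000 × 0.981 + 22000 × 0.698 = 76518 + 15356 = 91874
Net migration: 30–39 + 270 → 101907
Giving 75024 / 18506 / 39204 / 101907 / 91874.
[period 2]
Births: 39204 × 0.44 = 17250  |  101907 × 0.378 = 38521 ⇒ total 55771
10–19: 75024 × 0.974 = 73073
20–29: 18506 × 0.968 = 17914
30–39: 39204 × 0.982 = 38498
40+: 101907 × 0.981 + 91874 × 0.698 = 99971 + 64128 = 164099
Net migration: 30–39 + 270 → 38768
Giving 55771 / 73073 / 17914 / 38768 / 164099.
[period 3]
Births: 17914 × 0.44 = 7882  |  38768 × 0.378 = 14654 ⇒ total 22536
10–19: 55771 × 0.974 = 54321
20–29: 73073 × 0.968 = 70735
30–39: 17914 × 0.982 = 17592
40+: 38768 × 0.981 + 164099 × 0.698 = 38031 + 114541 = 152572
Net migration: 30–39 + 270 → 17862
Giving 22536 / 54321 / 70735 / 17862 / 152572.
[period 4]
Births: 70735 × 0.44 = 31123  |  17862 × 0.378 = 6752 ⇒ total 37875
10–19: 22536 × 0.974 = 21950
20–29: 54321 × 0.968 = 52583
30–39: 70735 × 0.982 = 69462
40+: 17862 × 0.981 + 152572 × 0.698 = 17523 + 106495 = 124018
Net migration: 30–39 + 270 → 69732
Giving 37875 / 21950 / 52583 / 69732 / 124018.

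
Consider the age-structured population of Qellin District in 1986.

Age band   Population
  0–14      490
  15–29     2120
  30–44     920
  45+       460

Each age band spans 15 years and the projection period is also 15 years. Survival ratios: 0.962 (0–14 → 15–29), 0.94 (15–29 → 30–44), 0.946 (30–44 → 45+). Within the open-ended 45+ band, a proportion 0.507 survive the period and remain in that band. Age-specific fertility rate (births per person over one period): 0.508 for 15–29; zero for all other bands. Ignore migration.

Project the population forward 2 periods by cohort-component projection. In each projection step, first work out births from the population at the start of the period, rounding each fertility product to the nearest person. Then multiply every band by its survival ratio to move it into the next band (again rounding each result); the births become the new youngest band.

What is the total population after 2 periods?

4162

— Period 1 —
Births: 2120 × 0.508 = 1077
15–29: 490 × 0.962 = 471
30–44: 2120 × 0.94 = 1993
45+: 920 × 0.946 + 460 × 0.507 = 870 + 233 = 1103
End of period: [1077, 471, 1993, 1103]
— Period 2 —
Births: 471 × 0.508 = 239
15–29: 1077 × 0.962 = 1036
30–44: 471 × 0.94 = 443
45+: 1993 × 0.946 + 1103 × 0.507 = 1885 + 559 = 2444
End of period: [239, 1036, 443, 2444]
Total after period 2: 239 + 1036 + 443 + 2444 = 4162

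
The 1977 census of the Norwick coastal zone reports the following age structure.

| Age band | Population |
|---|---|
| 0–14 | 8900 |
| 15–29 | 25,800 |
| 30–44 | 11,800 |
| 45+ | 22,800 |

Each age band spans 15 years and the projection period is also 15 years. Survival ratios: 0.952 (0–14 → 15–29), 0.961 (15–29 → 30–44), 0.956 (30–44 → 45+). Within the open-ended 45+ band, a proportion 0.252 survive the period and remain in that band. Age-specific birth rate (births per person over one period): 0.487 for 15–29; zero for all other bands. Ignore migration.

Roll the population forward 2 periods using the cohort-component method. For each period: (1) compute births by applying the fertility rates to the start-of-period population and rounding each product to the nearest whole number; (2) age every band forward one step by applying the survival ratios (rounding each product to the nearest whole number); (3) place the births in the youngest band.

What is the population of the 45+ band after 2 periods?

27994

Numbering the groups 1..4 from youngest to oldest:
Period 1.
Births: 25800 * 0.487 = 12565
Group 2: 8900 * 0.952 = 8473
Group 3: 25800 * 0.961 = 24794
Group 4: 11800 * 0.956 + 22800 * 0.252 = 11281 + 5746 = 17027
Population now: 0–14=12565, 15–29=8473, 30–44=24794, 45+=17027
Period 2.
Births: 8473 * 0.487 = 4126
Group 2: 12565 * 0.952 = 11962
Group 3: 8473 * 0.961 = 8143
Group 4: 24794 * 0.956 + 17027 * 0.252 = 23703 + 4291 = 27994
Population now: 0–14=4126, 15–29=11962, 30–44=8143, 45+=27994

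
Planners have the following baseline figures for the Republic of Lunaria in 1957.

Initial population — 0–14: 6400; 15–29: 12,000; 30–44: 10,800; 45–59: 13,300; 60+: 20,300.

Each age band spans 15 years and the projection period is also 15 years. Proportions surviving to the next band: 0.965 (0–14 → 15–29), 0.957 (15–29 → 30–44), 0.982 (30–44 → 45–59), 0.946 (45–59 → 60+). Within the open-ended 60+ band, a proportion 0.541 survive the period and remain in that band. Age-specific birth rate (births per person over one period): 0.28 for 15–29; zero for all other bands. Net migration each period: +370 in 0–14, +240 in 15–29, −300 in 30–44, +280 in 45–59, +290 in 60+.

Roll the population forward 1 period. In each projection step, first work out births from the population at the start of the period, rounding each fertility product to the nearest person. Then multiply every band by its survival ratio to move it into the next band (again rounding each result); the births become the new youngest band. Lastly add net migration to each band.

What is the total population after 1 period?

— Period 1 —
Births: 12000 × 0.28 = 3360
15–29: 6400 × 0.965 = 6176
30–44: 12000 × 0.957 = 11484
45–59: 10800 × 0.982 = 10606
60+: 13300 × 0.946 + 20300 × 0.541 = 12582 + 10982 = 23564
Net migration: 0–14 + 370 → 3730; 15–29 + 240 → 6416; 30–44 − 300 → 11184; 45–59 + 280 → 10886; 60+ + 290 → 23854
End of period: [3730, 6416, 11184, 10886, 23854]
Total after period 1: 3730 + 6416 + 11184 + 10886 + 23854 = 56070

56070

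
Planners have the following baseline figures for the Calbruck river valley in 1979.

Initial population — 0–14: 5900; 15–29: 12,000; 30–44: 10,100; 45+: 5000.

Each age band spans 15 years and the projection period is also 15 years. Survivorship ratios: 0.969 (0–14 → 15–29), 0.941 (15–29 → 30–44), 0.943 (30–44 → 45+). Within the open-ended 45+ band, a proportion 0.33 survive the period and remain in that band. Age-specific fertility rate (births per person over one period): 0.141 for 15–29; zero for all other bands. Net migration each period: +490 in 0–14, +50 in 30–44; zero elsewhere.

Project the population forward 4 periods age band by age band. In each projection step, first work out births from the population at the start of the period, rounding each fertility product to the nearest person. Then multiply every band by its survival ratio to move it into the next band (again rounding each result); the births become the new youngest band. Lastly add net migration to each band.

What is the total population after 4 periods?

— Period 1 —
Births: 12000 * 0.141 = 1692
15–29: 5900 * 0.969 = 5717
30–44: 12000 * 0.941 = 11292
45+: 10100 * 0.943 + 5000 * 0.33 = 9524 + 1650 = 11174
Net migration: 0–14 + 490 → 2182; 30–44 + 50 → 11342
Population now: 0–14=2182, 15–29=5717, 30–44=11342, 45+=11174
— Period 2 —
Births: 5717 * 0.141 = 806
15–29: 2182 * 0.969 = 2114
30–44: 5717 * 0.941 = 5380
45+: 11342 * 0.943 + 11174 * 0.33 = 10696 + 3687 = 14383
Net migration: 0–14 + 490 → 1296; 30–44 + 50 → 5430
Population now: 0–14=1296, 15–29=2114, 30–44=5430, 45+=14383
— Period 3 —
Births: 2114 * 0.141 = 298
15–29: 1296 * 0.969 = 1256
30–44: 2114 * 0.941 = 1989
45+: 5430 * 0.943 + 14383 * 0.33 = 5120 + 4746 = 9866
Net migration: 0–14 + 490 → 788; 30–44 + 50 → 2039
Population now: 0–14=788, 15–29=1256, 30–44=2039, 45+=9866
— Period 4 —
Births: 1256 * 0.141 = 177
15–29: 788 * 0.969 = 764
30–44: 1256 * 0.941 = 1182
45+: 2039 * 0.943 + 9866 * 0.33 = 1923 + 3256 = 5179
Net migration: 0–14 + 490 → 667; 30–44 + 50 → 1232
Population now: 0–14=667, 15–29=764, 30–44=1232, 45+=5179
Total after period 4: 667 + 764 + 1232 + 5179 = 7842

7842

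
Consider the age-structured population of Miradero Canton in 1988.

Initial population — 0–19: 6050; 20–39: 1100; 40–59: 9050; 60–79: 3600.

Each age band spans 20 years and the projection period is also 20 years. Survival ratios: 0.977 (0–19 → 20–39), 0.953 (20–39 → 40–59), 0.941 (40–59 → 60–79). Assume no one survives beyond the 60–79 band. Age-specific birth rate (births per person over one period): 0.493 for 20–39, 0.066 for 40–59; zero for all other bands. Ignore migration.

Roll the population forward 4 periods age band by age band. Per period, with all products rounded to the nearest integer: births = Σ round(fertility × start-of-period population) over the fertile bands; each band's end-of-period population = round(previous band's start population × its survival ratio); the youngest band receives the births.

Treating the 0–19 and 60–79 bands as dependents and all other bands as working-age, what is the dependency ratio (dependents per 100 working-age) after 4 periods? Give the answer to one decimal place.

68.1

Period 1.
Births: 1100 * 0.493 = 542  |  9050 * 0.066 = 597 → total 1139
20–39: 6050 * 0.977 = 5911
40–59: 1100 * 0.953 = 1048
60–79: 9050 * 0.941 = 8516
Giving 1139 / 5911 / 1048 / 8516.
Period 2.
Births: 5911 * 0.493 = 2914  |  1048 * 0.066 = 69 → total 2983
20–39: 1139 * 0.977 = 1113
40–59: 5911 * 0.953 = 5633
60–79: 1048 * 0.941 = 986
Giving 2983 / 1113 / 5633 / 986.
Period 3.
Births: 1113 * 0.493 = 549  |  5633 * 0.066 = 372 → total 921
20–39: 2983 * 0.977 = 2914
40–59: 1113 * 0.953 = 1061
60–79: 5633 * 0.941 = 5301
Giving 921 / 2914 / 1061 / 5301.
Period 4.
Births: 2914 * 0.493 = 1437  |  1061 * 0.066 = 70 → total 1507
20–39: 921 * 0.977 = 900
40–59: 2914 * 0.953 = 2777
60–79: 1061 * 0.941 = 998
Giving 1507 / 900 / 2777 / 998.
Dependents (band 0–19 + band 60–79) = 1507 + 998 = 2505; working-age = 3677; ratio = 2505/3677 × 100 = 68.1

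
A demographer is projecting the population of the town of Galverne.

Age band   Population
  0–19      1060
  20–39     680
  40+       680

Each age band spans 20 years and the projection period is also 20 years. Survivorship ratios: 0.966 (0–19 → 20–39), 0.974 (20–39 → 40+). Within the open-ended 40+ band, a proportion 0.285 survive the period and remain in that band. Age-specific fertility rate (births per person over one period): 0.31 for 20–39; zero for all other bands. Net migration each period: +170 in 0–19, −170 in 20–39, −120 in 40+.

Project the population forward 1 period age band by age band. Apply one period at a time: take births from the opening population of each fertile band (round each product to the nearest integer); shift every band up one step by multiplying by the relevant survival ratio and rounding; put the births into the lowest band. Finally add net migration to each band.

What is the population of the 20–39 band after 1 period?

Call the bands 1 to 3, youngest first.
After projecting period 1:
Births: 680 * 0.31 = 211
Band 2: 1060 * 0.966 = 1024
Band 3: 680 * 0.974 + 680 * 0.285 = 662 + 194 = 856
Net migration: Band 1 + 170 → 381; Band 2 − 170 → 854; Band 3 − 120 → 736
End of period: [381, 854, 736]

854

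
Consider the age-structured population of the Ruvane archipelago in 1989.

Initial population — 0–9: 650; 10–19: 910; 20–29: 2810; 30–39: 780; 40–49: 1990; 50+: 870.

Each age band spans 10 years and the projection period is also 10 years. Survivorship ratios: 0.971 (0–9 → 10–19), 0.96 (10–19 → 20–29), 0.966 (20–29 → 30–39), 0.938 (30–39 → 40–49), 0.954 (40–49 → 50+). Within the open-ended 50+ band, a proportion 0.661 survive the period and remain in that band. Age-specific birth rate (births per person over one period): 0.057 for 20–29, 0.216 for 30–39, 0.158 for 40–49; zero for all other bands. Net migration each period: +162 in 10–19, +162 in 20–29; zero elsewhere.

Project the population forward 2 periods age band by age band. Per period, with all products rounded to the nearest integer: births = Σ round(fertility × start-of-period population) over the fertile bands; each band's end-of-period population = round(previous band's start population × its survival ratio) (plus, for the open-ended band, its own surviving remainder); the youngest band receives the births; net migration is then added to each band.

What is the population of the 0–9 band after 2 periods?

Call the bands 1 to 6, youngest first.
— Period 1 —
Births: 2810 × 0.057 = 160, 780 × 0.216 = 168, 1990 × 0.158 = 314 ⇒ total 642
Band 2: 650 × 0.971 = 631
Band 3: 910 × 0.96 = 874
Band 4: 2810 × 0.966 = 2714
Band 5: 780 × 0.938 = 732
Band 6: 1990 × 0.954 + 870 × 0.661 = 1898 + 575 = 2473
Net migration: Band 2 + 162 → 793; Band 3 + 162 → 1036
Population now: 0–9=642, 10–19=793, 20–29=1036, 30–39=2714, 40–49=732, 50+=2473
— Period 2 —
Births: 1036 × 0.057 = 59, 2714 × 0.216 = 586, 732 × 0.158 = 116 ⇒ total 761
Band 2: 642 × 0.971 = 623
Band 3: 793 × 0.96 = 761
Band 4: 1036 × 0.966 = 1001
Band 5: 2714 × 0.938 = 2546
Band 6: 732 × 0.954 + 2473 × 0.661 = 698 + 1635 = 2333
Net migration: Band 2 + 162 → 785; Band 3 + 162 → 923
Population now: 0–9=761, 10–19=785, 20–29=923, 30–39=1001, 40–49=2546, 50+=2333

761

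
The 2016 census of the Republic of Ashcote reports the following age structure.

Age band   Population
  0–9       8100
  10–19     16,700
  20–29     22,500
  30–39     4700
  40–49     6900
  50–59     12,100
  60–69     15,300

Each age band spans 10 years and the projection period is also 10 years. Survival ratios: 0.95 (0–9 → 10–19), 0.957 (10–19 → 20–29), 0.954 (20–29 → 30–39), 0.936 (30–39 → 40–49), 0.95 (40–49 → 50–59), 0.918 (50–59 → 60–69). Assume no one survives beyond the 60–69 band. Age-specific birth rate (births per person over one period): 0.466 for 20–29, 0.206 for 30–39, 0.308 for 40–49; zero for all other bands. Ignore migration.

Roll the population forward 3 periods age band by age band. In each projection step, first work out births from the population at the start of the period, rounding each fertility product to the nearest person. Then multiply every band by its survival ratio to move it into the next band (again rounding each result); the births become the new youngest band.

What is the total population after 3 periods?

81887

Let band 1 be 0–9 through band 7 = 60–69.
— Period 1 —
Births: 22500 × 0.466 = 10485  |  4700 × 0.206 = 968  |  6900 × 0.308 = 2125 → 13578
Band 2: 8100 × 0.95 = 7695
Band 3: 16700 × 0.957 = 15982
Band 4: 22500 × 0.954 = 21465
Band 5: 4700 × 0.936 = 4399
Band 6: 6900 × 0.95 = 6555
Band 7: 12100 × 0.918 = 11108
→ [13578, 7695, 15982, 21465, 4399, 6555, 11108]
— Period 2 —
Births: 15982 × 0.466 = 7448  |  21465 × 0.206 = 4422  |  4399 × 0.308 = 1355 → 13225
Band 2: 13578 × 0.95 = 12899
Band 3: 7695 × 0.957 = 7364
Band 4: 15982 × 0.954 = 15247
Band 5: 21465 × 0.936 = 20091
Band 6: 4399 × 0.95 = 4179
Band 7: 6555 × 0.918 = 6017
→ [13225, 12899, 7364, 15247, 20091, 4179, 6017]
— Period 3 —
Births: 7364 × 0.466 = 3432  |  15247 × 0.206 = 3141  |  20091 × 0.308 = 6188 → 12761
Band 2: 13225 × 0.95 = 12564
Band 3: 12899 × 0.957 = 12344
Band 4: 7364 × 0.954 = 7025
Band 5: 15247 × 0.936 = 14271
Band 6: 20091 × 0.95 = 19086
Band 7: 4179 × 0.918 = 3836
→ [12761, 12564, 12344, 7025, 14271, 19086, 3836]
Total after period 3: 12761 + 12564 + 12344 + 7025 + 14271 + 19086 + 3836 = 81887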